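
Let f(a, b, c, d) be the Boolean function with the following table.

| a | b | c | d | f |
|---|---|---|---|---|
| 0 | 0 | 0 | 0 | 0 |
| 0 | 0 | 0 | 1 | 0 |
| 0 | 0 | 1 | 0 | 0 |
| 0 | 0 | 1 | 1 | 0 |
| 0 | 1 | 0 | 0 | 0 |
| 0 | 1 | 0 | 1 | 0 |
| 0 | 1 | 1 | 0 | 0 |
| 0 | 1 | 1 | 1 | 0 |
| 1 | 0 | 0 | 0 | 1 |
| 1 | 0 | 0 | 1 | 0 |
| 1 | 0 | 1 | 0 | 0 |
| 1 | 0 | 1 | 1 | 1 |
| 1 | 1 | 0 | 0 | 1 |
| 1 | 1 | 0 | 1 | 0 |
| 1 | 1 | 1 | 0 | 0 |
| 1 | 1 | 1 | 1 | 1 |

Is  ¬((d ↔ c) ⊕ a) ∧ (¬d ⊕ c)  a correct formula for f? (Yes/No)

Test each input against both f and the formula:
  a=0, b=0, c=0, d=0: formula gives 0, f = 0 ✓
  a=0, b=0, c=0, d=1: formula gives 0, f = 0 ✓
  a=0, b=0, c=1, d=0: formula gives 0, f = 0 ✓
  a=0, b=0, c=1, d=1: formula gives 0, f = 0 ✓
  … (the remaining 12 rows also agree.)
Every row agrees, so the formula is equivalent.

Yes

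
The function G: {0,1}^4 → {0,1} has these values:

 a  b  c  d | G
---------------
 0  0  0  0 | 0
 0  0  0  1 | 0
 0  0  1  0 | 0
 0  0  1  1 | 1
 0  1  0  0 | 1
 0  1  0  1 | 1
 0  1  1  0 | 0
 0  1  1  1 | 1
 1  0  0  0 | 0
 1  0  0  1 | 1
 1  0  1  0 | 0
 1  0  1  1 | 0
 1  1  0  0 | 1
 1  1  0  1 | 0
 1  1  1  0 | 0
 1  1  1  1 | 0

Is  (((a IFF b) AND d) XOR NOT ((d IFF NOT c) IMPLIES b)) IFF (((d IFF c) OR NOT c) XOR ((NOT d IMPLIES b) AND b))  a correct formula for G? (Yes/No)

Yes

Test each input against both G and the formula:
  a=0, b=0, c=0, d=0: formula gives 0, G = 0 ✓
  a=0, b=0, c=0, d=1: formula gives 0, G = 0 ✓
  a=0, b=0, c=1, d=0: formula gives 0, G = 0 ✓
  a=0, b=0, c=1, d=1: formula gives 1, G = 1 ✓
  …and likewise for the remaining 12 rows.
Every row agrees, so the formula is equivalent.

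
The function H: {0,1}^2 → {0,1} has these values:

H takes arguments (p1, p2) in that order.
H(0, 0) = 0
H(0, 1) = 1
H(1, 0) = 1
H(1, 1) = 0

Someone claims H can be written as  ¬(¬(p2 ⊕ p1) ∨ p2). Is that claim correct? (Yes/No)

Check the formula against H row by row:
  p1=0, p2=0: formula gives 0, H = 0 ✓
  p1=0, p2=1: formula gives 0, but H = 1 ✗
Row (0,1) is a counterexample, so the formula is not equivalent to H.

No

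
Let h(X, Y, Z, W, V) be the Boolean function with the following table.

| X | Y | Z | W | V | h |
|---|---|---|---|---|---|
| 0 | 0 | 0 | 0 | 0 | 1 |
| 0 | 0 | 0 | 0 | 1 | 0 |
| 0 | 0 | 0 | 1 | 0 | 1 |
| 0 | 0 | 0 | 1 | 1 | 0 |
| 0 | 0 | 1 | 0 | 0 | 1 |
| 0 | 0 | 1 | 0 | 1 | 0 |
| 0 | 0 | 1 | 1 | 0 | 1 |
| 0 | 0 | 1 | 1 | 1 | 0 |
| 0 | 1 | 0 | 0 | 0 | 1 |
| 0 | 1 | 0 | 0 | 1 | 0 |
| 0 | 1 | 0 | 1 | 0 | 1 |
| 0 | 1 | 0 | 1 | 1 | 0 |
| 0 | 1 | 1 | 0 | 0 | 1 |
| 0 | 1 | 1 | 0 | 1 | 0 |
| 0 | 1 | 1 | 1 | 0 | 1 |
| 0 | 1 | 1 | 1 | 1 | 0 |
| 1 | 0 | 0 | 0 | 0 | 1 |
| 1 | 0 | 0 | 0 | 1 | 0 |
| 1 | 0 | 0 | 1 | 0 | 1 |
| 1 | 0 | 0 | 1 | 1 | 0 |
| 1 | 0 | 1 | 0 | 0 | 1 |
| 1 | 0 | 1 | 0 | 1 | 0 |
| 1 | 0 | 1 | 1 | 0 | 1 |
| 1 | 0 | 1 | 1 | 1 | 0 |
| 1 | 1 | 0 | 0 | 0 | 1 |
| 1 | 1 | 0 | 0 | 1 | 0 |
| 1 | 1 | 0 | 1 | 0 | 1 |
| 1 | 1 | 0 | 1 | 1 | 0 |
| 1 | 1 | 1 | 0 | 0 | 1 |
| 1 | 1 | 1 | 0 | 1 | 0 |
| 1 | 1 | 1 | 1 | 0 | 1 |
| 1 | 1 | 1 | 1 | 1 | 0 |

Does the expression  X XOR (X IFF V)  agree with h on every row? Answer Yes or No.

Yes

Test each input against both h and the formula:
  X=0, Y=0, Z=0, W=0, V=0: formula gives 1, h = 1 ✓
  X=0, Y=0, Z=0, W=0, V=1: formula gives 0, h = 0 ✓
  X=0, Y=0, Z=0, W=1, V=0: formula gives 1, h = 1 ✓
  X=0, Y=0, Z=0, W=1, V=1: formula gives 0, h = 0 ✓
  …and likewise for the remaining 28 rows.
All 32 rows match — the expression computes h exactly.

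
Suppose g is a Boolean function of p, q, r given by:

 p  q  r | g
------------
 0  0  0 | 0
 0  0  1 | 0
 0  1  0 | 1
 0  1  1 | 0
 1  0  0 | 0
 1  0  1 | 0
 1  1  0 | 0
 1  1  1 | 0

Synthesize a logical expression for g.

Only row (0,1,0) gives 1. That row's minterm ¬p·q·¬r is g directly.

g(p, q, r) = (p' · q) · r'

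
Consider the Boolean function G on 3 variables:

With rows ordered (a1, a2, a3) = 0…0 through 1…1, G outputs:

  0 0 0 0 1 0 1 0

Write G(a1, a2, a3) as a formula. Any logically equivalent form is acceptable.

G=1 on 2 inputs: (1,0,0), (1,1,0). Reading each as a conjunction of literals (a1·¬a2·¬a3, a1·a2·¬a3) and taking the OR gives the canonical DNF.

G(a1, a2, a3) = ((a1 and not a2) and not a3) or ((a1 and a2) and not a3)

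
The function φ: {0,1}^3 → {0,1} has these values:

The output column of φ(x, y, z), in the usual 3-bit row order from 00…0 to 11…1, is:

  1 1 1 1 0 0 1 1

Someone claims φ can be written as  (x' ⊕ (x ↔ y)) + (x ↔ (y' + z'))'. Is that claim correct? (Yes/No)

Check the formula against φ row by row:
  x=0, y=0, z=0: formula gives 1, φ = 1 ✓
  x=0, y=0, z=1: formula gives 1, φ = 1 ✓
  x=0, y=1, z=0: formula gives 1, φ = 1 ✓
  x=0, y=1, z=1: formula gives 1, φ = 1 ✓
  x=1, y=0, z=0: formula gives 0, φ = 0 ✓
  … (the remaining 3 rows also agree.)
All 8 rows match — the expression computes φ exactly.

Yes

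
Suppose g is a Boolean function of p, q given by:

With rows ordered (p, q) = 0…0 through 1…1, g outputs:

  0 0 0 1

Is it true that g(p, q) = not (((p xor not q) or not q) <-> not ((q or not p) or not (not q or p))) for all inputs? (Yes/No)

No

Check the formula against g row by row:
  p=0, q=0: formula gives 1, but g = 0 ✗
Row (0,0) is a counterexample, so the formula is not equivalent to g.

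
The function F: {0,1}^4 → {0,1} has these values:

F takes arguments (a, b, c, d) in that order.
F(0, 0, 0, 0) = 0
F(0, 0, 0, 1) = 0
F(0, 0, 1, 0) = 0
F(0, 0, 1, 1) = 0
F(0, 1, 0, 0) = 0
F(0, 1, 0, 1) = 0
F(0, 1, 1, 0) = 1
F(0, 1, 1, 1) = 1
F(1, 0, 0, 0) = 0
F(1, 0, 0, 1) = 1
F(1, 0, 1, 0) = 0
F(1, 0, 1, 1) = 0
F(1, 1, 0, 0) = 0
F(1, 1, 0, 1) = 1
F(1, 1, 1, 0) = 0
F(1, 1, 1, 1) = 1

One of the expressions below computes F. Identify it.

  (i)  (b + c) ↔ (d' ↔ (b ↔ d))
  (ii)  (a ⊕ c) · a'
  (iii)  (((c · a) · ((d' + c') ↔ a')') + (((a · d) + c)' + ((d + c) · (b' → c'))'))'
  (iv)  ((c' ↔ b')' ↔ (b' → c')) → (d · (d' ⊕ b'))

iii

(i) fails at (0,0,1,0): the formula yields 1, F is 0.
(ii) fails at (0,0,1,0): the formula yields 1, F is 0.
(iv) fails at (0,0,0,0): the formula yields 1, F is 0.
(iii) is the remaining candidate, and it agrees with F on all 16 inputs.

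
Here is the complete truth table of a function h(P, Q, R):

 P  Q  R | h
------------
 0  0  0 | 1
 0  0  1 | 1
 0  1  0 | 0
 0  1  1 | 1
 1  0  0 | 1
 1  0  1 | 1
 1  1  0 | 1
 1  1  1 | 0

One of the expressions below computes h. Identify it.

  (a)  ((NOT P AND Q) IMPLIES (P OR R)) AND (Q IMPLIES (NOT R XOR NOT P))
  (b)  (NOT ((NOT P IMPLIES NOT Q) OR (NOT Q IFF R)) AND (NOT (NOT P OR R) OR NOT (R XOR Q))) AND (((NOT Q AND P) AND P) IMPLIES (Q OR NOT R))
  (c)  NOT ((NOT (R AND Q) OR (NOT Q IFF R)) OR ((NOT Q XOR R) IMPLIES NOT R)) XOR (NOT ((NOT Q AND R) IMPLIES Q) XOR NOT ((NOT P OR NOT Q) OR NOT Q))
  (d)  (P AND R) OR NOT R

(b) fails at (0,0,0): the formula yields 0, h is 1.
(c) fails at (0,0,0): the formula yields 0, h is 1.
(d) fails at (0,0,1): the formula yields 0, h is 1.
That leaves (a). Evaluating it on every row reproduces the table of h exactly.

a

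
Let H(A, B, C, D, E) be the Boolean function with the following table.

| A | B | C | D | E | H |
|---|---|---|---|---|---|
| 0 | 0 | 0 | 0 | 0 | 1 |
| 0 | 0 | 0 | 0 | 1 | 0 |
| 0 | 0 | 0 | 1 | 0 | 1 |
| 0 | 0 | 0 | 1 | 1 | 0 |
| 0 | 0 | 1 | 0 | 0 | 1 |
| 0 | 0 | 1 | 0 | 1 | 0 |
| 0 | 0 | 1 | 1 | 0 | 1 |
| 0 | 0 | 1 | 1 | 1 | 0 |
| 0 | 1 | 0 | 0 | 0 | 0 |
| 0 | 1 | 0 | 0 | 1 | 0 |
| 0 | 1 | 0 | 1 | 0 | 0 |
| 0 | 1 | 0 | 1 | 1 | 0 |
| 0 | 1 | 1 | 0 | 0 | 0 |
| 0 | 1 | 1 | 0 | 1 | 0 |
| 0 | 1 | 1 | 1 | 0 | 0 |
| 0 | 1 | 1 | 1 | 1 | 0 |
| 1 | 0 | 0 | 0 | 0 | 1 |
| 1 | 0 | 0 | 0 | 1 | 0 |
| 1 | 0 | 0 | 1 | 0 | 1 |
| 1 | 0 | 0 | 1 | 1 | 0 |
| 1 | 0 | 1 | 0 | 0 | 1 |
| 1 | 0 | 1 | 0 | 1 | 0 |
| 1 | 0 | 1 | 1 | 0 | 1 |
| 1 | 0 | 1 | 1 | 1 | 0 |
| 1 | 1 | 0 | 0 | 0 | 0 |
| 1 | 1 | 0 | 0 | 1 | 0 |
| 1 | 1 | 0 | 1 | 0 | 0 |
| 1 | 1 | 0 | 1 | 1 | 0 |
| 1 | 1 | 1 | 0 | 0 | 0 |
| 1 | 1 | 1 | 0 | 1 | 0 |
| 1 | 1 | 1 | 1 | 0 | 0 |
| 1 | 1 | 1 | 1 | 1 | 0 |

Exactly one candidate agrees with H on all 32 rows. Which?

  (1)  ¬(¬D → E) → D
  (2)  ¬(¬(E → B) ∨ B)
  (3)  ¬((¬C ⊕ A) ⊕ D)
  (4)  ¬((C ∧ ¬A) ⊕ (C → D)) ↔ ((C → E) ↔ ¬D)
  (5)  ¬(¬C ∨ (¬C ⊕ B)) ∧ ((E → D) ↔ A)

(1) fails at (0,0,0,0,0): the formula yields 0, H is 1.
(3) fails at (0,0,0,0,0): the formula yields 0, H is 1.
(4) fails at (0,0,0,0,0): the formula yields 0, H is 1.
(5) fails at (0,0,0,0,0): the formula yields 0, H is 1.
That leaves (2). Evaluating it on every row reproduces the table of H exactly.

2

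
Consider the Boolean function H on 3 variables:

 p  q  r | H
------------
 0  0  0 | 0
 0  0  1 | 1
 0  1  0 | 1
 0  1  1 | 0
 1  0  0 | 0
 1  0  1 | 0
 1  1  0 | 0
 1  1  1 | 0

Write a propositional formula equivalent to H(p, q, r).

H(p, q, r) = ((¬p ∧ ¬q) ∧ r) ∨ ((¬p ∧ q) ∧ ¬r)

H=1 on 2 inputs: (0,0,1), (0,1,0). Reading each as a conjunction of literals (¬p·¬q·r, ¬p·q·¬r) and taking the OR gives the canonical DNF.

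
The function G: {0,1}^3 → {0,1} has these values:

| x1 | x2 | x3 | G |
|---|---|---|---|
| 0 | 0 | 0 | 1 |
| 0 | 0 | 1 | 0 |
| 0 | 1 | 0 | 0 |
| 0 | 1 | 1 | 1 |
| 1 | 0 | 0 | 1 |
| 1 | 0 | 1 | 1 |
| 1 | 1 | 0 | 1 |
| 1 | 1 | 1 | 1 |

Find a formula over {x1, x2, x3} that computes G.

G(x1, x2, x3) = NOT (((NOT x1 AND NOT x2) AND x3) OR ((NOT x1 AND x2) AND NOT x3))

G is 0 on only 2 rows — (0,0,1), (0,1,0). Writing each as a minterm (¬x1·¬x2·x3, ¬x1·x2·¬x3) and OR-ing them characterizes exactly where G=0, so G is the negation of that disjunction.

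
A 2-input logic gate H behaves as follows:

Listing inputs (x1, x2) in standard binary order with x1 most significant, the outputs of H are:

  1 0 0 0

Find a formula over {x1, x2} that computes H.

H(x1, x2) = ~(x1 | x2)

The output is 1 only when every input is 0 — NOR of all inputs.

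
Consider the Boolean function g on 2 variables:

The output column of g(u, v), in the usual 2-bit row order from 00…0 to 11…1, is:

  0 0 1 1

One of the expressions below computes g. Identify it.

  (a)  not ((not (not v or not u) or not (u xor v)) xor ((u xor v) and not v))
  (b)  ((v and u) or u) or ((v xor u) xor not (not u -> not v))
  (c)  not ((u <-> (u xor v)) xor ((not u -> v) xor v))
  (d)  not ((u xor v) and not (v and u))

b

(a) fails at (0,1): the formula yields 1, g is 0.
(c) fails at (0,1): the formula yields 1, g is 0.
(d) fails at (0,0): the formula yields 1, g is 0.
(b) is the remaining candidate, and it agrees with g on all 4 inputs.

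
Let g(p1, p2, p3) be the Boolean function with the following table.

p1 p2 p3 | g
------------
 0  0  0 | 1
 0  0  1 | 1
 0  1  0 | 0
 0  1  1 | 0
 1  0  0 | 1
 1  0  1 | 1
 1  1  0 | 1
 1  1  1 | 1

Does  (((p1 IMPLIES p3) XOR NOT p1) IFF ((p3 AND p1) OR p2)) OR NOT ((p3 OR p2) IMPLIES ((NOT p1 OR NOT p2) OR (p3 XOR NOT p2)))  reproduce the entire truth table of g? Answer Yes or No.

Yes

Evaluate (((p1 IMPLIES p3) XOR NOT p1) IFF ((p3 AND p1) OR p2)) OR NOT ((p3 OR p2) IMPLIES ((NOT p1 OR NOT p2) OR (p3 XOR NOT p2))) on each row and compare to g:
  p1=0, p2=0, p3=0: formula gives 1, g = 1 ✓
  p1=0, p2=0, p3=1: formula gives 1, g = 1 ✓
  p1=0, p2=1, p3=0: formula gives 0, g = 0 ✓
  p1=0, p2=1, p3=1: formula gives 0, g = 0 ✓
  p1=1, p2=0, p3=0: formula gives 1, g = 1 ✓
  … (the remaining 3 rows also agree.)
All 8 rows match — the expression computes g exactly.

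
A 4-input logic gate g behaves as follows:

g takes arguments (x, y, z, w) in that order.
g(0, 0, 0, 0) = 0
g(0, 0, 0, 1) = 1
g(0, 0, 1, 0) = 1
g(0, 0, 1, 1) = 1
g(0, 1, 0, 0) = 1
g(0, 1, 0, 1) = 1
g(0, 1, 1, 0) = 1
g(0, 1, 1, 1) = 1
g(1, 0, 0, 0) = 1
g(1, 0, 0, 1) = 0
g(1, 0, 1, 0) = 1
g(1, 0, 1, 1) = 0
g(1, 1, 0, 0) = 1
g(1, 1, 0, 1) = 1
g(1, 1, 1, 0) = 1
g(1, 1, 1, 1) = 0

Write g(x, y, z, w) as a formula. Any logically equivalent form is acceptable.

The 0-rows are (0,0,0,0), (1,0,0,1), (1,0,1,1), (1,1,1,1). Take each as a conjunction (¬x·¬y·¬z·¬w, x·¬y·¬z·w, x·¬y·z·w, x·y·z·w), form their disjunction, and complement — that gives a formula that is 1 everywhere g is.

g(x, y, z, w) = NOT ((((((NOT x AND NOT y) AND NOT z) AND NOT w) OR (((x AND NOT y) AND NOT z) AND w)) OR (((x AND NOT y) AND z) AND w)) OR (((x AND y) AND z) AND w))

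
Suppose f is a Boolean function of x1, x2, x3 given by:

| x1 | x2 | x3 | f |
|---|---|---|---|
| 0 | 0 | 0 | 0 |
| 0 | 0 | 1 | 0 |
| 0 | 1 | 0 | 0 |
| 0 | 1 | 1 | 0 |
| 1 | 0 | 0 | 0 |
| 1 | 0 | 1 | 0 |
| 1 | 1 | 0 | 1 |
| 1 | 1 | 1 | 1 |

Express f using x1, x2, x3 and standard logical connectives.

f(x1, x2, x3) = ((x1 AND x2) AND NOT x3) OR ((x1 AND x2) AND x3)

The 1-rows are (1,1,0), (1,1,1). Each contributes one minterm — x1·x2·¬x3; x1·x2·x3 — and their disjunction is a sum-of-products form of f.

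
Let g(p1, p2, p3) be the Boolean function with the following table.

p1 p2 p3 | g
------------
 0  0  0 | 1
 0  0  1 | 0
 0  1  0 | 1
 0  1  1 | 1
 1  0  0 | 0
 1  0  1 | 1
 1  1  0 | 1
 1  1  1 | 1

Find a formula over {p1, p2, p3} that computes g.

The 0-rows are (0,0,1), (1,0,0). Take each as a conjunction (¬p1·¬p2·p3, p1·¬p2·¬p3), form their disjunction, and complement — that gives a formula that is 1 everywhere g is.

g(p1, p2, p3) = ~(((~p1 & ~p2) & p3) | ((p1 & ~p2) & ~p3))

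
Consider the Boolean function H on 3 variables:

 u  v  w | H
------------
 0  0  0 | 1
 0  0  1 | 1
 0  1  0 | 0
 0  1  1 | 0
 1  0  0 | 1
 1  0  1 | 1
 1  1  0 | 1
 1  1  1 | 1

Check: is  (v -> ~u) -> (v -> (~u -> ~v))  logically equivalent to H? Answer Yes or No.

Evaluate (v -> ~u) -> (v -> (~u -> ~v)) on each row and compare to H:
  u=0, v=0, w=0: formula gives 1, H = 1 ✓
  u=0, v=0, w=1: formula gives 1, H = 1 ✓
  u=0, v=1, w=0: formula gives 0, H = 0 ✓
  u=0, v=1, w=1: formula gives 0, H = 0 ✓
  u=1, v=0, w=0: formula gives 1, H = 1 ✓
  … (the remaining 3 rows also agree.)
No disagreement on any input; they are logically equivalent.

Yes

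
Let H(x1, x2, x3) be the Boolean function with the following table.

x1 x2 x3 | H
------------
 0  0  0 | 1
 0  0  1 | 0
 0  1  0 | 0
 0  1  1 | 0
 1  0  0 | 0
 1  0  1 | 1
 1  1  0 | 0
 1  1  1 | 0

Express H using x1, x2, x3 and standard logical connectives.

The 1-rows are (0,0,0), (1,0,1). Each contributes one minterm — ¬x1·¬x2·¬x3; x1·¬x2·x3 — and their disjunction is a sum-of-products form of H.

H(x1, x2, x3) = ((x1' · x2') · x3') + ((x1 · x2') · x3)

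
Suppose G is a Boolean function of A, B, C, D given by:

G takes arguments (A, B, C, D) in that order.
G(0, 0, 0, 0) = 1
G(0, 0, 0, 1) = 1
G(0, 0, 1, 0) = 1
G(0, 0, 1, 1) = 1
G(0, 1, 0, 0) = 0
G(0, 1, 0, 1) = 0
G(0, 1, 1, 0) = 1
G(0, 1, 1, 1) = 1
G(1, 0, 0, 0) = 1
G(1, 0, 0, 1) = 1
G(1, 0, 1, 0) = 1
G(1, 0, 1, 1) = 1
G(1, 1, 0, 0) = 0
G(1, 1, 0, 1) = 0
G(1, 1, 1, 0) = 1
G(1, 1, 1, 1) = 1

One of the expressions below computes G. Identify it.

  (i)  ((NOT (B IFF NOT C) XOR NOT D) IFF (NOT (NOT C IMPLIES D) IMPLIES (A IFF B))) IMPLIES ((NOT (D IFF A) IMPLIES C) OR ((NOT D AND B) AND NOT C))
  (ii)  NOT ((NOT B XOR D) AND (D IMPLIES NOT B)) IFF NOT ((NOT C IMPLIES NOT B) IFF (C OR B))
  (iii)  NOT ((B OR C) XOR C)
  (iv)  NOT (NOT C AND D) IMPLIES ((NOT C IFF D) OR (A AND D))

iii

(i): at (0,0,0,1) it gives 0, but G = 1 — eliminated.
(ii): at (0,0,0,0) it gives 0, but G = 1 — eliminated.
(iv): at (0,0,0,0) it gives 0, but G = 1 — eliminated.
Only (iii) survives; checking it on all 16 rows confirms it matches G.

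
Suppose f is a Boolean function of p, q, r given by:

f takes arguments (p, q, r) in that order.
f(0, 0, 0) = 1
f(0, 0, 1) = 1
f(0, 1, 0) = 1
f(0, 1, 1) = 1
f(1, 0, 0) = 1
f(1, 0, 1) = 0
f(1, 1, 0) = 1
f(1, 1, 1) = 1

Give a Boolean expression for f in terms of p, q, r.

f(p, q, r) = ~((p & ~q) & r)

f is 0 on exactly one input, (1,0,1), whose minterm is p·¬q·r. So f is the negation of that single conjunction.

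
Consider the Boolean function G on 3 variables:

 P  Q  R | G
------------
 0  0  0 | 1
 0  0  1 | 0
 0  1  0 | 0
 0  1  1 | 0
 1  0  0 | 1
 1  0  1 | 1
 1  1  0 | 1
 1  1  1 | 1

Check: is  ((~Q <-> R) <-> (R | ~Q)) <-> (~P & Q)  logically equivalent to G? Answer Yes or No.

No

Check the formula against G row by row:
  P=0, Q=0, R=0: formula gives 1, G = 1 ✓
  P=0, Q=0, R=1: formula gives 0, G = 0 ✓
  P=0, Q=1, R=0: formula gives 0, G = 0 ✓
  P=0, Q=1, R=1: formula gives 0, G = 0 ✓
  P=1, Q=0, R=0: formula gives 1, G = 1 ✓
  P=1, Q=0, R=1: formula gives 0, but G = 1 ✗
A single disagreement suffices: at (1,0,1) they differ, so the formula does not compute G.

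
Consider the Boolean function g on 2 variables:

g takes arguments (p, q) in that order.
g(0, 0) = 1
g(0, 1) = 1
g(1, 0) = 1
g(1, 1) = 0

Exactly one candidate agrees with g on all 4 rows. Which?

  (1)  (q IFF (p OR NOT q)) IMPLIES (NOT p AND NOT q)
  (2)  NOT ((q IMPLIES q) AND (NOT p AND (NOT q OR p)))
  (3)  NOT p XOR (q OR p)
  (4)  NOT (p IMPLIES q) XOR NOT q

(2) fails at (0,0): the formula yields 0, g is 1.
(3) fails at (0,1): the formula yields 0, g is 1.
(4) fails at (0,1): the formula yields 0, g is 1.
That leaves (1). Evaluating it on every row reproduces the table of g exactly.

1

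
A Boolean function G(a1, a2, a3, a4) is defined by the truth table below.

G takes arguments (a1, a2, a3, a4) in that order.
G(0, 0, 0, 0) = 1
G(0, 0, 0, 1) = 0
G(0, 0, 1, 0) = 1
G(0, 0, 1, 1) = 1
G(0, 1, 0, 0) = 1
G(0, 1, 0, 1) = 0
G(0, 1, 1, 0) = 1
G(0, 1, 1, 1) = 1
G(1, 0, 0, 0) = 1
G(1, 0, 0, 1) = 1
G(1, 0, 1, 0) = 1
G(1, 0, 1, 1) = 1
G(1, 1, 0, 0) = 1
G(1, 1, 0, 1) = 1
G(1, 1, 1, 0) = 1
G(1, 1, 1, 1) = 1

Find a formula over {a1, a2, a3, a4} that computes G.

G is 0 on only 2 rows — (0,0,0,1), (0,1,0,1). Writing each as a minterm (¬a1·¬a2·¬a3·a4, ¬a1·a2·¬a3·a4) and OR-ing them characterizes exactly where G=0, so G is the negation of that disjunction.

G(a1, a2, a3, a4) = not ((((not a1 and not a2) and not a3) and a4) or (((not a1 and a2) and not a3) and a4))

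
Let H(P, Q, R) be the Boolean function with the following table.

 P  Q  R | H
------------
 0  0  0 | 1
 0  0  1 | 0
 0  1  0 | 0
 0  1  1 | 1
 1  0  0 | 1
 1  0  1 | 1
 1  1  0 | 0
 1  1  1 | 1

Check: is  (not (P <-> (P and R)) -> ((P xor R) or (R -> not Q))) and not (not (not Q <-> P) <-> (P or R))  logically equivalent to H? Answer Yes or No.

Evaluate (not (P <-> (P and R)) -> ((P xor R) or (R -> not Q))) and not (not (not Q <-> P) <-> (P or R)) on each row and compare to H:
  P=0, Q=0, R=0: formula gives 1, H = 1 ✓
  P=0, Q=0, R=1: formula gives 0, H = 0 ✓
  P=0, Q=1, R=0: formula gives 0, H = 0 ✓
  P=0, Q=1, R=1: formula gives 1, H = 1 ✓
  P=1, Q=0, R=0: formula gives 1, H = 1 ✓
  …
  P=1, Q=1, R=1: formula gives 0, but H = 1 ✗
Since they disagree at (1,1,1), the expression is not a correct formula for H.

No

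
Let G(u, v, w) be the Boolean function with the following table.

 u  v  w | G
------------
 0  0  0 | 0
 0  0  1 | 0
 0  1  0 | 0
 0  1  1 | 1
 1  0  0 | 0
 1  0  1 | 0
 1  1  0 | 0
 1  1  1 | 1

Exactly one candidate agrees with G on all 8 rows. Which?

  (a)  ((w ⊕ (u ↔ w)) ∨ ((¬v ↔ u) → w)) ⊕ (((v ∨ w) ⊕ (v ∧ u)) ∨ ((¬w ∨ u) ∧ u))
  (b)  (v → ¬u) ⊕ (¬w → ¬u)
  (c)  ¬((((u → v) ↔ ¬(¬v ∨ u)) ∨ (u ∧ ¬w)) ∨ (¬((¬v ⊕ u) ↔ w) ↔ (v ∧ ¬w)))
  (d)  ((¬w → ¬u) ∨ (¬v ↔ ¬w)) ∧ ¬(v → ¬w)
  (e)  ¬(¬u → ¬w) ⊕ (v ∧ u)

(a) disagrees with G on (0,0,0) (formula → 1, table → 0); rule it out.
(b) disagrees with G on (0,1,1) (formula → 0, table → 1); rule it out.
(c) disagrees with G on (0,0,0) (formula → 1, table → 0); rule it out.
(e) disagrees with G on (0,0,1) (formula → 1, table → 0); rule it out.
That leaves (d). Evaluating it on every row reproduces the table of G exactly.

d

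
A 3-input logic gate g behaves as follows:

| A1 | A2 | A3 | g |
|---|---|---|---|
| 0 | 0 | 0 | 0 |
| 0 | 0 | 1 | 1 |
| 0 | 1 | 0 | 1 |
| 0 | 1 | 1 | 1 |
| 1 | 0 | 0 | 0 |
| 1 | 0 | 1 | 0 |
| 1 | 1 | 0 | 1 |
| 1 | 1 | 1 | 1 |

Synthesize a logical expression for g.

g is 0 on only 3 rows — (0,0,0), (1,0,0), (1,0,1). Writing each as a minterm (¬A1·¬A2·¬A3, A1·¬A2·¬A3, A1·¬A2·A3) and OR-ing them characterizes exactly where g=0, so g is the negation of that disjunction.

g(A1, A2, A3) = ((((A1' · A2') · A3') + ((A1 · A2') · A3')) + ((A1 · A2') · A3))'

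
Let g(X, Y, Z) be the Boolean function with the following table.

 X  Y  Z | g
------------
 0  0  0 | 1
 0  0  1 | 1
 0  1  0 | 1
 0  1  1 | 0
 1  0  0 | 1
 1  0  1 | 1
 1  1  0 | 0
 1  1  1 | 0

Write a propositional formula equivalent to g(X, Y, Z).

g(X, Y, Z) = ((((X' · Y) · Z) + ((X · Y) · Z')) + ((X · Y) · Z))'

The 0-rows are (0,1,1), (1,1,0), (1,1,1). Take each as a conjunction (¬X·Y·Z, X·Y·¬Z, X·Y·Z), form their disjunction, and complement — that gives a formula that is 1 everywhere g is.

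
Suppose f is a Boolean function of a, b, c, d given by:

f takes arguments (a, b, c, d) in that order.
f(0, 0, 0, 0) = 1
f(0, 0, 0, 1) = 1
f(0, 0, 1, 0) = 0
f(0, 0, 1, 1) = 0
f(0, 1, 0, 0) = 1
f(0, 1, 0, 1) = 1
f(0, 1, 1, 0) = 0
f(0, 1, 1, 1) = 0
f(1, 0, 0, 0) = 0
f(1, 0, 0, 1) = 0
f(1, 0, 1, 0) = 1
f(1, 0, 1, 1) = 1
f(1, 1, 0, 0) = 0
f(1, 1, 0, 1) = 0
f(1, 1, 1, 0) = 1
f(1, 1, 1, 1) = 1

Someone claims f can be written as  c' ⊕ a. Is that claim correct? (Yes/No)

Check the formula against f row by row:
  a=0, b=0, c=0, d=0: formula gives 1, f = 1 ✓
  a=0, b=0, c=0, d=1: formula gives 1, f = 1 ✓
  a=0, b=0, c=1, d=0: formula gives 0, f = 0 ✓
  a=0, b=0, c=1, d=1: formula gives 0, f = 0 ✓
  …and likewise for the remaining 12 rows.
Every row agrees, so the formula is equivalent.

Yes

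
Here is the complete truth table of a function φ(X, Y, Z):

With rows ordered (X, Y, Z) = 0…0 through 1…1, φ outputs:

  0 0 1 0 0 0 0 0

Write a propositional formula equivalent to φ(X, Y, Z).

φ(X, Y, Z) = (X' · Y) · Z'

Only row (0,1,0) gives 1. That row's minterm ¬X·Y·¬Z is φ directly.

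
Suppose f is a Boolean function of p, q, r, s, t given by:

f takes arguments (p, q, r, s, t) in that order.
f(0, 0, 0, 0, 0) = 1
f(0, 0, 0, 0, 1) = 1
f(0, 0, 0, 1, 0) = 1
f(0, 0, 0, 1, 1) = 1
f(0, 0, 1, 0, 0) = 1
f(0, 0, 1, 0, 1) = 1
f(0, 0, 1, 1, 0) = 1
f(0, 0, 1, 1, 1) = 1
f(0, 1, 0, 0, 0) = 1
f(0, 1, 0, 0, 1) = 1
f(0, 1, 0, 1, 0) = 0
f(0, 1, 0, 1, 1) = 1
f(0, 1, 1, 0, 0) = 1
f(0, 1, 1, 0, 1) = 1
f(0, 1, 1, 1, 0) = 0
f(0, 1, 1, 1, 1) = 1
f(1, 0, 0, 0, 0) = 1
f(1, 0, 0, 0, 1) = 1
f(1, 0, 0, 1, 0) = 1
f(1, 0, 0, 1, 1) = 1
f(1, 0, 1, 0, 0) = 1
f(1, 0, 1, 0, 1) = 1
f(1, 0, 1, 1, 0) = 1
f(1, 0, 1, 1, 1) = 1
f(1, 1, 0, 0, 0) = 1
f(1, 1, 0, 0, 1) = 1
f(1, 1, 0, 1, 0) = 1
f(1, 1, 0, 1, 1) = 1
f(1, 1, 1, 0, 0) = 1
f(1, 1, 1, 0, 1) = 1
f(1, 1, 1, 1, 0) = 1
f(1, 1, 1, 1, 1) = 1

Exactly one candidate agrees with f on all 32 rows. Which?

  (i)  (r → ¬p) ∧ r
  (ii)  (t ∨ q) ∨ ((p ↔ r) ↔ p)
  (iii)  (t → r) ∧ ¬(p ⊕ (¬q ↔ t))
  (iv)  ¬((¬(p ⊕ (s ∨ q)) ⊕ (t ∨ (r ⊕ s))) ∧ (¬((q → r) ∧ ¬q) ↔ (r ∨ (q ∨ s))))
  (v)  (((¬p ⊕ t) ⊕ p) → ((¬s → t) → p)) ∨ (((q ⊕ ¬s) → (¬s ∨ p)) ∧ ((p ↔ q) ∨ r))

(i): at (0,0,0,0,0) it gives 0, but f = 1 — eliminated.
(ii): at (0,0,0,0,0) it gives 0, but f = 1 — eliminated.
(iii): at (0,0,0,0,1) it gives 0, but f = 1 — eliminated.
(iv): at (0,0,0,0,0) it gives 0, but f = 1 — eliminated.
Only (v) survives; checking it on all 32 rows confirms it matches f.

v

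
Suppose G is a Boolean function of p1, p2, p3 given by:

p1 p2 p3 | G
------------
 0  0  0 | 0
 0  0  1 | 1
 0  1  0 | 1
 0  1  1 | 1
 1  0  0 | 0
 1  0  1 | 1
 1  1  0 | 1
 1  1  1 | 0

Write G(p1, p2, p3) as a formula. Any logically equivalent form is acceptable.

G(p1, p2, p3) = ¬((((¬p1 ∧ ¬p2) ∧ ¬p3) ∨ ((p1 ∧ ¬p2) ∧ ¬p3)) ∨ ((p1 ∧ p2) ∧ p3))

There are just 3 zero rows: (0,0,0), (1,0,0), (1,1,1). Their minterms are ¬p1·¬p2·¬p3, p1·¬p2·¬p3, p1·p2·p3; the OR of those covers precisely the 0-outputs, and negating it yields G.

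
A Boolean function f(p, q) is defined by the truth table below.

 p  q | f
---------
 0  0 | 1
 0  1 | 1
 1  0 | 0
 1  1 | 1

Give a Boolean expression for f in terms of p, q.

This is p → q (false only at 1,0).

f(p, q) = p → q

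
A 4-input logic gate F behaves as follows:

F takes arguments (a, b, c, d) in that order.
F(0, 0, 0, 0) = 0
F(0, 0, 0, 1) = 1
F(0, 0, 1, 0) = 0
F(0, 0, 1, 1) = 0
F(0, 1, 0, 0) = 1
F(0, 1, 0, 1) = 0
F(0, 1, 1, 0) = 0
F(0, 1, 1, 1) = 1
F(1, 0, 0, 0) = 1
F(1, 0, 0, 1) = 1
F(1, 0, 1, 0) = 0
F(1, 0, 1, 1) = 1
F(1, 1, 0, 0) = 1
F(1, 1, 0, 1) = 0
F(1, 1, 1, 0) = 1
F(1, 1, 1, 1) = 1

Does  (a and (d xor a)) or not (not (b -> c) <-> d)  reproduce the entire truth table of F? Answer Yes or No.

No

Evaluate (a and (d xor a)) or not (not (b -> c) <-> d) on each row and compare to F:
  a=0, b=0, c=0, d=0: formula gives 0, F = 0 ✓
  a=0, b=0, c=0, d=1: formula gives 1, F = 1 ✓
  a=0, b=0, c=1, d=0: formula gives 0, F = 0 ✓
  a=0, b=0, c=1, d=1: formula gives 1, but F = 0 ✗
Row (0,0,1,1) is a counterexample, so the formula is not equivalent to F.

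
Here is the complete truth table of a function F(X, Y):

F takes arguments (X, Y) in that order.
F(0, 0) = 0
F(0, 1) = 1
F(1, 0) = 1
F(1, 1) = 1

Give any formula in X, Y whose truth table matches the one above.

The output is 1 whenever at least one input is 1 — the OR of all inputs.

F(X, Y) = X + Y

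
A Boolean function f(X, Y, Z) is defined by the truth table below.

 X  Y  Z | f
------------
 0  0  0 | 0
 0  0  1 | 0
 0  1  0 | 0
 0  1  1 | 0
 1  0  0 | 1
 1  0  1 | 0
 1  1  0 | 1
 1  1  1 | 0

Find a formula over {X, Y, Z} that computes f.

f(X, Y, Z) = ((X ∧ ¬Y) ∧ ¬Z) ∨ ((X ∧ Y) ∧ ¬Z)

The 1-rows are (1,0,0), (1,1,0). Each contributes one minterm — X·¬Y·¬Z; X·Y·¬Z — and their disjunction is a sum-of-products form of f.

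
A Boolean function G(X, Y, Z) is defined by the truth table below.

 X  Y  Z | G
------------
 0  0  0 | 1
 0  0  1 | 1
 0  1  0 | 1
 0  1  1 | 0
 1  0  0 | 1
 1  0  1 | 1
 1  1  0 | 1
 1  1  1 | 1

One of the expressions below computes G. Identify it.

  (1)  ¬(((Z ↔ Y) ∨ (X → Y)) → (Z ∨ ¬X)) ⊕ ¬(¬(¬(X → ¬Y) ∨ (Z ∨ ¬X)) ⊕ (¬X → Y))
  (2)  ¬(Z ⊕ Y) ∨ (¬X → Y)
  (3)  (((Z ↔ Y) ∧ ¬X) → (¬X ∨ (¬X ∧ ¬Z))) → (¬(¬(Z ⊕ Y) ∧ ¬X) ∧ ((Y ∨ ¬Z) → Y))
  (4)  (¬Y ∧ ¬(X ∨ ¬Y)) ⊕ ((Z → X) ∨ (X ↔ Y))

(1) fails at (0,1,0): the formula yields 0, G is 1.
(2) fails at (0,0,1): the formula yields 0, G is 1.
(3) fails at (0,0,0): the formula yields 0, G is 1.
That leaves (4). Evaluating it on every row reproduces the table of G exactly.

4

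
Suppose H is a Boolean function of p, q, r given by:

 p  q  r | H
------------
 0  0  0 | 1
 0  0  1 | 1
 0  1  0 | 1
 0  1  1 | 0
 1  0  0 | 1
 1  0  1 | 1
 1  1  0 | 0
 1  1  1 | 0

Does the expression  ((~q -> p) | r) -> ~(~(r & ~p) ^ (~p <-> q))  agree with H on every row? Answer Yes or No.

Test each input against both H and the formula:
  p=0, q=0, r=0: formula gives 1, H = 1 ✓
  p=0, q=0, r=1: formula gives 1, H = 1 ✓
  p=0, q=1, r=0: formula gives 1, H = 1 ✓
  p=0, q=1, r=1: formula gives 0, H = 0 ✓
  p=1, q=0, r=0: formula gives 1, H = 1 ✓
  … (the remaining 3 rows also agree.)
All 8 rows match — the expression computes H exactly.

Yes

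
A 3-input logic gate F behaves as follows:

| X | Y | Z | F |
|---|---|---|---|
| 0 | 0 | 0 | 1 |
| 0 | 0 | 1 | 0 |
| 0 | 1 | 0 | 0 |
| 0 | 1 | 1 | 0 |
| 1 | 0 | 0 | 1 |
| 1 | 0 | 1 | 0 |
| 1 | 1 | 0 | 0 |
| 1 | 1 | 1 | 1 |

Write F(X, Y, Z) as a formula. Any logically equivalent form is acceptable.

F(X, Y, Z) = (((¬X ∧ ¬Y) ∧ ¬Z) ∨ ((X ∧ ¬Y) ∧ ¬Z)) ∨ ((X ∧ Y) ∧ Z)

The 1-rows are (0,0,0), (1,0,0), (1,1,1). Each contributes one minterm — ¬X·¬Y·¬Z; X·¬Y·¬Z; X·Y·Z — and their disjunction is a sum-of-products form of F.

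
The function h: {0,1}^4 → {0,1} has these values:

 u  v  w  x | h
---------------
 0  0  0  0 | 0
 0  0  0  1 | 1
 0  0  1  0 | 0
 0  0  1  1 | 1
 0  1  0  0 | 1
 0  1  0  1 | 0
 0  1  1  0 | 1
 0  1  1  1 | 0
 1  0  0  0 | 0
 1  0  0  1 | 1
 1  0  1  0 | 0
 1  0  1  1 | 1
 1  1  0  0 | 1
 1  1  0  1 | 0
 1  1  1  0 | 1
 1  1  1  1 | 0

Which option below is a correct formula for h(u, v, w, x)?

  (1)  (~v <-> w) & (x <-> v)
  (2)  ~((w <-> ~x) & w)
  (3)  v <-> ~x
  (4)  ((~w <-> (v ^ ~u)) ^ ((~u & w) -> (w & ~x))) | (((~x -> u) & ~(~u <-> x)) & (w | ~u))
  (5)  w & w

(1) fails at (0,0,0,1): the formula yields 0, h is 1.
(2) fails at (0,0,0,0): the formula yields 1, h is 0.
(4) fails at (0,0,0,1): the formula yields 0, h is 1.
(5) fails at (0,0,0,1): the formula yields 0, h is 1.
(3) is the remaining candidate, and it agrees with h on all 16 inputs.

3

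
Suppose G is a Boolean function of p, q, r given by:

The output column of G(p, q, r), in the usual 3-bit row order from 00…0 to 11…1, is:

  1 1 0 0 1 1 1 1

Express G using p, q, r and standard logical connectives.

G(p, q, r) = ¬(((¬p ∧ q) ∧ ¬r) ∨ ((¬p ∧ q) ∧ r))

The 0-rows are (0,1,0), (0,1,1). Take each as a conjunction (¬p·q·¬r, ¬p·q·r), form their disjunction, and complement — that gives a formula that is 1 everywhere G is.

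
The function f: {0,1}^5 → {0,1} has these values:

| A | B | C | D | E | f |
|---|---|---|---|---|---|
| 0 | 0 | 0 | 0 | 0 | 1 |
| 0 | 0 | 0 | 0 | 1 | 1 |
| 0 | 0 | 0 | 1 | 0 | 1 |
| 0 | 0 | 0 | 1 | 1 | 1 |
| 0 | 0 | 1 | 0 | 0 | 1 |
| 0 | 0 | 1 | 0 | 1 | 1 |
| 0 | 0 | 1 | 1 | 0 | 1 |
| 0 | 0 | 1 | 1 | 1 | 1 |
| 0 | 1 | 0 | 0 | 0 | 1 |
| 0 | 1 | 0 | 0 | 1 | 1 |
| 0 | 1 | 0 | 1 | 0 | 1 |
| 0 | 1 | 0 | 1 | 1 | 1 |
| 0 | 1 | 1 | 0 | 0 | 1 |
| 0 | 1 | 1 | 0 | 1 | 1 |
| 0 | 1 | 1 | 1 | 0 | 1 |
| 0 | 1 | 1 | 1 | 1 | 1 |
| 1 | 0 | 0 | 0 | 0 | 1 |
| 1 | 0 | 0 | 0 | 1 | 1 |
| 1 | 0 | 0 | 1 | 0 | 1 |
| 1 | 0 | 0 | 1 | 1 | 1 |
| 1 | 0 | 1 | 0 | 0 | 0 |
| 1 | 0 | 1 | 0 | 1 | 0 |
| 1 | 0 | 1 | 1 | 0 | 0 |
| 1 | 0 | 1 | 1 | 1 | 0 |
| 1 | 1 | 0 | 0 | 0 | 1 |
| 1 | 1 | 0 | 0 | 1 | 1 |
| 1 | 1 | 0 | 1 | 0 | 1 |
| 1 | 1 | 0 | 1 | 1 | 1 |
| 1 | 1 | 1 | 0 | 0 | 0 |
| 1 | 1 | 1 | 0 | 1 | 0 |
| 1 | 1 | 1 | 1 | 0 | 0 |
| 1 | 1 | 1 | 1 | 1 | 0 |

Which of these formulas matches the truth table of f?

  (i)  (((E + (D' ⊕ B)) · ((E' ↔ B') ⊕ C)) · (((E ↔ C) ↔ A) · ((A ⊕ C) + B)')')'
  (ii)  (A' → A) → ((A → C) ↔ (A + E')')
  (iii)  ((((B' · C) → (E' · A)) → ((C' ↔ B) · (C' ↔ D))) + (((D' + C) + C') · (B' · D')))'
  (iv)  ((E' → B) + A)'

(i) disagrees with f on (0,0,0,0,0) (formula → 0, table → 1); rule it out.
(iii) disagrees with f on (0,0,0,0,0) (formula → 0, table → 1); rule it out.
(iv) disagrees with f on (0,0,0,0,1) (formula → 0, table → 1); rule it out.
Only (ii) survives; checking it on all 32 rows confirms it matches f.

ii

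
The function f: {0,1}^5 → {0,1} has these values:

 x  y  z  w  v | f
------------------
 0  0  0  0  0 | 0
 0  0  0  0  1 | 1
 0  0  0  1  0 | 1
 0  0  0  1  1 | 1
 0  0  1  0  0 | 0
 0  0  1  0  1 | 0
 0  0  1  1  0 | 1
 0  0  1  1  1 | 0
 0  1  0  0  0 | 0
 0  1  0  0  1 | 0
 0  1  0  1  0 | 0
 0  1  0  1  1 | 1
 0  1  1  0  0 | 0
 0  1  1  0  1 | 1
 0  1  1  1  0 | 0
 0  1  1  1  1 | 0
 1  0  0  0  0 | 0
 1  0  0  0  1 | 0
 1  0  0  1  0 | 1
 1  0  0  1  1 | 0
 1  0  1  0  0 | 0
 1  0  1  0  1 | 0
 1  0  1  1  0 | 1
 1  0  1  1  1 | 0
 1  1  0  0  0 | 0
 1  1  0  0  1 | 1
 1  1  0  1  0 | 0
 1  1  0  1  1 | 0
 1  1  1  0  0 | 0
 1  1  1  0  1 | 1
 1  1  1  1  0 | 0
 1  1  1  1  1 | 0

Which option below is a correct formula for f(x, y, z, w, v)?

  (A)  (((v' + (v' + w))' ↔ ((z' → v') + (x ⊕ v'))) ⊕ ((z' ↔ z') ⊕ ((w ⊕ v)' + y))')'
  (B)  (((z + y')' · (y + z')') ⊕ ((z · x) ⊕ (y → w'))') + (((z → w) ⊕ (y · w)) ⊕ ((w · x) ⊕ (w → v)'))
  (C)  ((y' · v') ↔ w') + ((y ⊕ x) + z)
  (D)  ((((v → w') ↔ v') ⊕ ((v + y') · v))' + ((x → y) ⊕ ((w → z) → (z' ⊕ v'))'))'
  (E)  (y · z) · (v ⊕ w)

A

(B): at (0,0,0,0,0) it gives 1, but f = 0 — eliminated.
(C): at (0,0,0,0,0) it gives 1, but f = 0 — eliminated.
(D): at (0,0,0,0,0) it gives 1, but f = 0 — eliminated.
(E): at (0,0,0,0,1) it gives 0, but f = 1 — eliminated.
Only (A) survives; checking it on all 32 rows confirms it matches f.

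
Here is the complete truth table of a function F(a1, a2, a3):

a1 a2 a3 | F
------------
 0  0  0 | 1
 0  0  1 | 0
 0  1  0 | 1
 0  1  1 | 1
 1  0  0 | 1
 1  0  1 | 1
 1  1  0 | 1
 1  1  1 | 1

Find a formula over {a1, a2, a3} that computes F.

F is 0 on exactly one input, (0,0,1), whose minterm is ¬a1·¬a2·a3. So F is the negation of that single conjunction.

F(a1, a2, a3) = ¬((¬a1 ∧ ¬a2) ∧ a3)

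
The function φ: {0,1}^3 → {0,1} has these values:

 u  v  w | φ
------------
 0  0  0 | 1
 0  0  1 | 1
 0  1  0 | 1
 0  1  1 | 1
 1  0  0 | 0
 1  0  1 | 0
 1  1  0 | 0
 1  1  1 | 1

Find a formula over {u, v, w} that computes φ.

φ(u, v, w) = NOT ((((u AND NOT v) AND NOT w) OR ((u AND NOT v) AND w)) OR ((u AND v) AND NOT w))

φ is 0 on only 3 rows — (1,0,0), (1,0,1), (1,1,0). Writing each as a minterm (u·¬v·¬w, u·¬v·w, u·v·¬w) and OR-ing them characterizes exactly where φ=0, so φ is the negation of that disjunction.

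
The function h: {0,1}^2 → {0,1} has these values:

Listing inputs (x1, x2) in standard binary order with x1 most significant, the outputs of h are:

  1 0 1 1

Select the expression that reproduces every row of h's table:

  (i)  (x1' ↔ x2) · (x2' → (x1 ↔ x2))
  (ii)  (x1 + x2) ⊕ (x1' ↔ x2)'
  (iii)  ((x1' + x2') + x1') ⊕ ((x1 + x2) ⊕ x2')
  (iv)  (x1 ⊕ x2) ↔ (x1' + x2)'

(i) disagrees with h on (0,0) (formula → 0, table → 1); rule it out.
(ii) disagrees with h on (0,1) (formula → 1, table → 0); rule it out.
(iii) disagrees with h on (0,0) (formula → 0, table → 1); rule it out.
(iv) is the remaining candidate, and it agrees with h on all 4 inputs.

iv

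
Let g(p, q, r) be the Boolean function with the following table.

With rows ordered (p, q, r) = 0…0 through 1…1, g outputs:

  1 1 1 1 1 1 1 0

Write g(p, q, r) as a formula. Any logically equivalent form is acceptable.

g(p, q, r) = ~((p & q) & r)

The output is 0 only when every input is 1 — NAND of all inputs.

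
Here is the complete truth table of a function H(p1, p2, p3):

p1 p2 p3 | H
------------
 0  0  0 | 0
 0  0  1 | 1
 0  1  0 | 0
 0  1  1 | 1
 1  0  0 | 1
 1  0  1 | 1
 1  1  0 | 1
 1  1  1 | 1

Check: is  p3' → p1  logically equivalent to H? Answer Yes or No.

Check the formula against H row by row:
  p1=0, p2=0, p3=0: formula gives 0, H = 0 ✓
  p1=0, p2=0, p3=1: formula gives 1, H = 1 ✓
  p1=0, p2=1, p3=0: formula gives 0, H = 0 ✓
  p1=0, p2=1, p3=1: formula gives 1, H = 1 ✓
  p1=1, p2=0, p3=0: formula gives 1, H = 1 ✓
  …and likewise for the remaining 3 rows.
Every row agrees, so the formula is equivalent.

Yes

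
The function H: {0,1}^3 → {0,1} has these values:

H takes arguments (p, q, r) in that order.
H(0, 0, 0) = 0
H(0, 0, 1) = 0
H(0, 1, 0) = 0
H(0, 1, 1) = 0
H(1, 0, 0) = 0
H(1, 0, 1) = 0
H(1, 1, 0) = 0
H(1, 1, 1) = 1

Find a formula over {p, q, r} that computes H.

The output is 1 only when every input is 1 — the AND of all inputs.

H(p, q, r) = (p & q) & r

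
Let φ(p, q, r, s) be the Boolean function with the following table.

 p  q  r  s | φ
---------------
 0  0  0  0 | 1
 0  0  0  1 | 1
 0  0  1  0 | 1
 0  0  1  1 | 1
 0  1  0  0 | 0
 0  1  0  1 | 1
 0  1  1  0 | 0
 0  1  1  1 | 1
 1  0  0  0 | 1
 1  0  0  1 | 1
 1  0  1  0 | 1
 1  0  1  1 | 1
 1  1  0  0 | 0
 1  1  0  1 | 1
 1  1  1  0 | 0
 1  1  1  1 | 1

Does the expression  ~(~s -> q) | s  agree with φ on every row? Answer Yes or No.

Check the formula against φ row by row:
  p=0, q=0, r=0, s=0: formula gives 1, φ = 1 ✓
  p=0, q=0, r=0, s=1: formula gives 1, φ = 1 ✓
  p=0, q=0, r=1, s=0: formula gives 1, φ = 1 ✓
  p=0, q=0, r=1, s=1: formula gives 1, φ = 1 ✓
  …and likewise for the remaining 12 rows.
No disagreement on any input; they are logically equivalent.

Yes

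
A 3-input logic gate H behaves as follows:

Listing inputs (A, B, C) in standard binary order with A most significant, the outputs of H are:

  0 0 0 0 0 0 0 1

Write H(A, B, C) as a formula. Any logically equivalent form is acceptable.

H(A, B, C) = (A and B) and C

The output is 1 only when every input is 1 — the AND of all inputs.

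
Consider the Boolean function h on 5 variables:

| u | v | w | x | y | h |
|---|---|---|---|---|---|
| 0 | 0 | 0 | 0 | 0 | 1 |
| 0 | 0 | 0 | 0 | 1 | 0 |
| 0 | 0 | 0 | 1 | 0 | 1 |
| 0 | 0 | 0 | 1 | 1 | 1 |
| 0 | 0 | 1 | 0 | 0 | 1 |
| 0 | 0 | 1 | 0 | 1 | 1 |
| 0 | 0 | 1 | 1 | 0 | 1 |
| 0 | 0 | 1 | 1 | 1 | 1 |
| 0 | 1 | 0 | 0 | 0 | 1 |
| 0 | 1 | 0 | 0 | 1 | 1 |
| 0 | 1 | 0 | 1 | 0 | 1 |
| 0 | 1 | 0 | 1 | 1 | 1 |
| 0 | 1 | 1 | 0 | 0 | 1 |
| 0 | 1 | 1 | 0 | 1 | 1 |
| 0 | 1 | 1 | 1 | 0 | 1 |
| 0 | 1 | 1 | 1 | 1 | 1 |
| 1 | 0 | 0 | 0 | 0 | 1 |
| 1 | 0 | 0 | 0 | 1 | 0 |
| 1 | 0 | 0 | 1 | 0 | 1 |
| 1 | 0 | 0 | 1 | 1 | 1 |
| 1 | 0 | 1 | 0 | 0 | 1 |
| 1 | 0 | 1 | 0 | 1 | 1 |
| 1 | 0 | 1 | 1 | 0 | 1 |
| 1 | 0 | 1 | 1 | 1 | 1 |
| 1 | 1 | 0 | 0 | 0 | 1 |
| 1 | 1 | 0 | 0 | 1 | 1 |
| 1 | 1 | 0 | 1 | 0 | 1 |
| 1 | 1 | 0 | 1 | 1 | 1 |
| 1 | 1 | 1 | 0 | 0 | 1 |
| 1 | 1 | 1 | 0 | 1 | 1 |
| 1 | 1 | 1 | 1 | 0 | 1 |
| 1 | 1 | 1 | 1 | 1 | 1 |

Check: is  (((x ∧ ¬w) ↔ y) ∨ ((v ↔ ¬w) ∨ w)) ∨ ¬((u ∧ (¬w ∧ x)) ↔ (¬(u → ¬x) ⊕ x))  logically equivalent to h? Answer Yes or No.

Evaluate (((x ∧ ¬w) ↔ y) ∨ ((v ↔ ¬w) ∨ w)) ∨ ¬((u ∧ (¬w ∧ x)) ↔ (¬(u → ¬x) ⊕ x)) on each row and compare to h:
  u=0, v=0, w=0, x=0, y=0: formula gives 1, h = 1 ✓
  u=0, v=0, w=0, x=0, y=1: formula gives 0, h = 0 ✓
  u=0, v=0, w=0, x=1, y=0: formula gives 1, h = 1 ✓
  u=0, v=0, w=0, x=1, y=1: formula gives 1, h = 1 ✓
  … (the remaining 28 rows also agree.)
No disagreement on any input; they are logically equivalent.

Yes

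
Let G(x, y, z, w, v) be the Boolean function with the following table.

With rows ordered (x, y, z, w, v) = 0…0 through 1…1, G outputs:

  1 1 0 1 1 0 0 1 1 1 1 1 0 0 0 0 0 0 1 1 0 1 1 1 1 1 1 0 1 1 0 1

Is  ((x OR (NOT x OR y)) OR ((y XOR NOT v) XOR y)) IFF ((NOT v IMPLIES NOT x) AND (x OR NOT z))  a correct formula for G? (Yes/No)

No

Test each input against both G and the formula:
  x=0, y=0, z=0, w=0, v=0: formula gives 1, G = 1 ✓
  x=0, y=0, z=0, w=0, v=1: formula gives 1, G = 1 ✓
  x=0, y=0, z=0, w=1, v=0: formula gives 1, but G = 0 ✗
Row (0,0,0,1,0) is a counterexample, so the formula is not equivalent to G.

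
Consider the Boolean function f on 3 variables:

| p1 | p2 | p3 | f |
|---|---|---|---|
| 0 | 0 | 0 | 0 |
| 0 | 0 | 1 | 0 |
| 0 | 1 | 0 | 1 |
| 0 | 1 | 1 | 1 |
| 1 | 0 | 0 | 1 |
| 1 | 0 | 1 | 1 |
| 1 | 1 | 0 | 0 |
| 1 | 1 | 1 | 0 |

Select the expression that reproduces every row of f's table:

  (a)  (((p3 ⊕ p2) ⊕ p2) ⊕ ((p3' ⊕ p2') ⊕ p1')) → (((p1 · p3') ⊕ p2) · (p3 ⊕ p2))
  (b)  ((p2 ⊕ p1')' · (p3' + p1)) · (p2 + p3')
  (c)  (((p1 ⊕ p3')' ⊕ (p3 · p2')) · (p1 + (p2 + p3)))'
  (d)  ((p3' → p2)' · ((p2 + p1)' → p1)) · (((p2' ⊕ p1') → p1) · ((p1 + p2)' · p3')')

(b) fails at (0,1,1): the formula yields 0, f is 1.
(c) fails at (0,0,0): the formula yields 1, f is 0.
(d) fails at (0,1,0): the formula yields 0, f is 1.
That leaves (a). Evaluating it on every row reproduces the table of f exactly.

a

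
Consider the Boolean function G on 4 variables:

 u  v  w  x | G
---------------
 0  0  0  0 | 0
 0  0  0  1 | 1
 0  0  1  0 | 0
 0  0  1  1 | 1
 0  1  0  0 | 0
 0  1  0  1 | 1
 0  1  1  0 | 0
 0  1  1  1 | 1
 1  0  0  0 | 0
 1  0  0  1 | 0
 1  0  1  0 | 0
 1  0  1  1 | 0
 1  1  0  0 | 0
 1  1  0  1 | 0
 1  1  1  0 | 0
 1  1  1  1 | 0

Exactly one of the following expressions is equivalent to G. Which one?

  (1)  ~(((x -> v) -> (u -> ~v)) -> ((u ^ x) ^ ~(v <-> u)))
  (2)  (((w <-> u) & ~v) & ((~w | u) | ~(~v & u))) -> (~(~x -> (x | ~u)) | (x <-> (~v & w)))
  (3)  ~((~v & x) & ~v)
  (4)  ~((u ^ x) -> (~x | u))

4

(1): at (0,0,0,0) it gives 1, but G = 0 — eliminated.
(2): at (0,0,0,0) it gives 1, but G = 0 — eliminated.
(3): at (0,0,0,0) it gives 1, but G = 0 — eliminated.
That leaves (4). Evaluating it on every row reproduces the table of G exactly.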